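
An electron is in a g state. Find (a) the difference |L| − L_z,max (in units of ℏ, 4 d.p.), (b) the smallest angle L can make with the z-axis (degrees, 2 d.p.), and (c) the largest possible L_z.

G corresponds to l = 4.
|L| − L_z,max = (2√5 − 4)ℏ ≈ 0.4721ℏ.
cos θ_min = 4/√20, so θ_min ≈ 26.57°.
L_z,max = lℏ = 4ℏ.

|L|−L_z,max ≈ 0.4721ℏ; θ_min ≈ 26.57°; L_z,max = 4ℏ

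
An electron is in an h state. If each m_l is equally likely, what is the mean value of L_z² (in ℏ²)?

The letter h corresponds to l = 5.
m_l runs from −5 to 5, i.e. {-5, -4, -3, -2, -1, 0, 1, 2, 3, 4, 5}.
Average of L_z² over 11 states: 110/11 ℏ² = 10 ℏ².

⟨L_z²⟩ = 10 ℏ²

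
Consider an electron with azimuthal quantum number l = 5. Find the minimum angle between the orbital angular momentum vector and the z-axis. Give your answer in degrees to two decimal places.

|L|² = l(l+1)ℏ² = 30ℏ², so |L| = √30 ℏ.
The smallest angle corresponds to the largest L_z, i.e. m_l = l = 5, giving L_z = 5ℏ.
cos θ_min = 5/√30, so θ_min ≈ 24.09°.

θ_min ≈ 24.09°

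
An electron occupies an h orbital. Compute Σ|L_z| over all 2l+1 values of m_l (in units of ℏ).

An h state has l = 5.
m_l ∈ {-5, -4, -3, -2, -1, 0, 1, 2, 3, 4, 5}.
Σ|m_l| = l(l+1) = 30.

Σ|L_z| = 30 ℏ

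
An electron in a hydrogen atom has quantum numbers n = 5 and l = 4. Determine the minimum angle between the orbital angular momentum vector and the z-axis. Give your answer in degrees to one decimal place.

|L|² = l(l+1)ℏ² = 20ℏ², so |L| = 2√5 ℏ.
The smallest angle corresponds to the largest L_z, i.e. m_l = l = 4, giving L_z = 4ℏ.
cos θ_min = 4/√20, so θ_min ≈ 26.6°.

θ_min ≈ 26.6°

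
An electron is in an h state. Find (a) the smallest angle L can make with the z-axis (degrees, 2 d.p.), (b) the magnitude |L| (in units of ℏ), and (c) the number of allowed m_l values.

H corresponds to l = 5.
cos θ_min = 5/√30, so θ_min ≈ 24.09°.
|L| = ℏ√(5·6) = √30 ℏ ≈ 5.477ℏ.
There are 2l+1 = 11 values of m_l.

θ_min ≈ 24.09°; |L| = √30 ℏ ≈ 5.477ℏ; 11 values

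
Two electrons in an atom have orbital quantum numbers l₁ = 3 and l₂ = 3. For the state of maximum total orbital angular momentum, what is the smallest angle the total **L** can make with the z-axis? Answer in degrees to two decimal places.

L runs from |3 − 3| = 0 to 3 + 3 = 6.
Allowed values: L = 0, 1, 2, 3, 4, 5, 6.
The maximum is L = 6, with |L_tot| = ℏ√(6·7) = √42 ℏ.
The minimum angle with z is arccos(6/√42) ≈ 22.21°.

θ_min ≈ 22.21°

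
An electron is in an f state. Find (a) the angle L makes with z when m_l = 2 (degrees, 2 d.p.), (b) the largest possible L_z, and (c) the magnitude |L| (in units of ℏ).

F corresponds to l = 3.
For m_l = 2: cos θ = 2/√12, θ ≈ 54.74°.
L_z,max = lℏ = 3ℏ.
|L| = ℏ√(3·4) = 2√3 ℏ ≈ 3.464ℏ.

θ(m_l=2) ≈ 54.74°; L_z,max = 3ℏ; |L| = 2√3 ℏ ≈ 3.464ℏ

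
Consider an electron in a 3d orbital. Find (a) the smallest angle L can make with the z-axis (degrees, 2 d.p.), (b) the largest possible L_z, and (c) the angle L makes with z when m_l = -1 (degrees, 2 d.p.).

θ_min ≈ 35.26°; L_z,max = 2ℏ; θ(m_l=-1) ≈ 114.09°

The 3d subshell has l = 2.
cos θ_min = 2/√6, so θ_min ≈ 35.26°.
L_z,max = lℏ = 2ℏ.
For m_l = -1: cos θ = -1/√6, θ ≈ 114.09°.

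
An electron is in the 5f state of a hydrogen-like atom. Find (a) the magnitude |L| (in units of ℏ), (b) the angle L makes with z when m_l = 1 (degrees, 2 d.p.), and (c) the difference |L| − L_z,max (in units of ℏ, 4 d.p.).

5f means n = 5, l = 3.
|L| = ℏ√(3·4) = 2√3 ℏ ≈ 3.464ℏ.
For m_l = 1: cos θ = 1/√12, θ ≈ 73.22°.
|L| − L_z,max = (2√3 − 3)ℏ ≈ 0.4641ℏ.

|L| = 2√3 ℏ ≈ 3.464ℏ; θ(m_l=1) ≈ 73.22°; |L|−L_z,max ≈ 0.4641ℏ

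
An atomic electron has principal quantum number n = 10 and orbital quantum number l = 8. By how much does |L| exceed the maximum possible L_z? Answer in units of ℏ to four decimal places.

|L| − L_z,max ≈ 0.4853ℏ

|L| = 6√2 ℏ ≈ 8.4853ℏ, while L_z,max = lℏ = 8ℏ.
The difference is (6√2 − 8)ℏ ≈ 0.4853ℏ.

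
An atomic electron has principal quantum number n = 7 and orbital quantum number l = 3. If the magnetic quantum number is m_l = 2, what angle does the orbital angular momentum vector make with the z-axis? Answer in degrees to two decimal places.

|L|² = l(l+1)ℏ² = 12ℏ², so |L| = 2√3 ℏ.
L_z = m_l ℏ = 2ℏ.
cos θ = L_z/|L| = 2/√12, so θ ≈ 54.74°.

θ ≈ 54.74°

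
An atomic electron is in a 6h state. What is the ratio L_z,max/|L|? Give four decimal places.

L_z,max/|L| = 0.9129

6h means n = 6, l = 5.
|L| = √30 ℏ ≈ 5.4772ℏ, while L_z,max = lℏ = 5ℏ.
L_z,max/|L| = 5/√30 = 0.9129.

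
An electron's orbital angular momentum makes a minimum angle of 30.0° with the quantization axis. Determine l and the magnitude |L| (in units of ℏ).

At minimum angle, m_l = l, so cos θ = l/√(l(l+1)); cos²θ = l/(l+1) = 0.7500.
Thus l = 0.7500/(1 − 0.7500) ≈ 3.
Then |L| = ℏ√(3·4) = 2√3 ℏ.

l = 3, |L| = 2√3 ℏ ≈ 3.464ℏ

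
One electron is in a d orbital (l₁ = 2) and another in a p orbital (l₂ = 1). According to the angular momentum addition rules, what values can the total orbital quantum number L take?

L = 1, 2, 3

The total orbital quantum number L ranges from |l₁ − l₂| to l₁ + l₂ in integer steps.
L ∈ {1, 2, 3}.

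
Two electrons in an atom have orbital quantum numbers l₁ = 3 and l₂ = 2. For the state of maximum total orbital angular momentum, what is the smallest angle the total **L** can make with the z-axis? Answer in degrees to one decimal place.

L runs from |3 − 2| = 1 to 3 + 2 = 5.
So L can be 1, 2, 3, 4, 5.
The maximum is L = 5, with |L_tot| = ℏ√(5·6) = √30 ℏ.
The minimum angle with z is arccos(5/√30) ≈ 24.1°.

θ_min ≈ 24.1°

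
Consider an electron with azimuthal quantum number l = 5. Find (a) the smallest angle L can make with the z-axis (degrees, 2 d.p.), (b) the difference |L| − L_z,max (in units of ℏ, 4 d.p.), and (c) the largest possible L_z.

cos θ_min = 5/√30, so θ_min ≈ 24.09°.
|L| − L_z,max = (√30 − 5)ℏ ≈ 0.4772ℏ.
L_z,max = lℏ = 5ℏ.

θ_min ≈ 24.09°; |L|−L_z,max ≈ 0.4772ℏ; L_z,max = 5ℏ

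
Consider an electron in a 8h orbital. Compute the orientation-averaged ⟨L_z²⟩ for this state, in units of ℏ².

⟨L_z²⟩ = 10 ℏ²

The 8h subshell has l = 5.
m_l runs from −5 to 5, i.e. {-5, -4, -3, -2, -1, 0, 1, 2, 3, 4, 5}.
⟨L_z²⟩ = ℏ²·l(l+1)/3 = 10ℏ².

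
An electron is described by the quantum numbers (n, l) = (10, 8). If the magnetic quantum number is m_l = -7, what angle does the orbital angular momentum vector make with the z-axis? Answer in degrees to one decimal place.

θ ≈ 145.6°

|L|² = l(l+1)ℏ² = 72ℏ², so |L| = 6√2 ℏ.
L_z = m_l ℏ = −7ℏ.
cos θ = L_z/|L| = -7/√72, so θ ≈ 145.6°.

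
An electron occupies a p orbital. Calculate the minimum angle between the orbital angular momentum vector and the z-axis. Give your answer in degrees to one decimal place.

The letter p corresponds to l = 1.
|L| = √(l(l+1)) ℏ = √2 ℏ.
The smallest angle corresponds to the largest L_z, i.e. m_l = l = 1, giving L_z = 1ℏ.
cos θ_min = 1/√2, so θ_min ≈ 45.0°.

θ_min ≈ 45.0°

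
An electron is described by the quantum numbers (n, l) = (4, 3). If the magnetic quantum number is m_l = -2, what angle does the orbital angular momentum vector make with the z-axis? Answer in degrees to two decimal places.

θ ≈ 125.26°

|L| = √(l(l+1)) ℏ = 2√3 ℏ.
L_z = m_l ℏ = −2ℏ.
cos θ = L_z/|L| = -2/√12, so θ ≈ 125.26°.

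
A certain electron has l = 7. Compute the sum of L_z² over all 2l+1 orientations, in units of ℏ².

m_l ∈ {-7, -6, -5, -4, -3, -2, -1, 0, 1, 2, 3, 4, 5, 6, 7}.
Σ m_l² = 2·(1 + 4 + 9 + 16 + 25 + 36 + 49) = 280.

Σ(L_z)² = 280 ℏ²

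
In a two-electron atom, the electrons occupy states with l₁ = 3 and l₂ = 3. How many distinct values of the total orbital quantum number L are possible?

7

The total orbital quantum number L ranges from |l₁ − l₂| to l₁ + l₂ in integer steps.
So L can be 0, 1, 2, 3, 4, 5, 6.
That is 7 values.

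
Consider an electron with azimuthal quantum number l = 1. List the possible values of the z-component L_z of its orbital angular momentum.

L_z = m_l ℏ with m_l ranging from −l to +l in integer steps.
For l = 1: m_l ∈ {-1, 0, 1}.

L_z ∈ {−ℏ, 0, ℏ}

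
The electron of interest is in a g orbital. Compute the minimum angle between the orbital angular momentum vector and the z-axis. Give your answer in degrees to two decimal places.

θ_min ≈ 26.57°

A g state has l = 4.
|L| = ℏ√(l(l+1)) = 2√5 ℏ.
The smallest angle corresponds to the largest L_z, i.e. m_l = l = 4, giving L_z = 4ℏ.
cos θ_min = 4/√20, so θ_min ≈ 26.57°.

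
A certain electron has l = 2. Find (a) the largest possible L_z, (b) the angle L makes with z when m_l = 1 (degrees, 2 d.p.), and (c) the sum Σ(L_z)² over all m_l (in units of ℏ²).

L_z,max = 2ℏ; θ(m_l=1) ≈ 65.91°; Σ(L_z)² = 10 ℏ²

L_z,max = lℏ = 2ℏ.
For m_l = 1: cos θ = 1/√6, θ ≈ 65.91°.
Σ m_l² = 10, so Σ(L_z)² = 10 ℏ².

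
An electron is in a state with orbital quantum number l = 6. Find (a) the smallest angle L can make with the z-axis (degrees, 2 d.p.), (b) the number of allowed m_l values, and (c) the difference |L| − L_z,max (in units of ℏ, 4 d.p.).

θ_min ≈ 22.21°; 13 values; |L|−L_z,max ≈ 0.4807ℏ

cos θ_min = 6/√42, so θ_min ≈ 22.21°.
There are 2l+1 = 13 values of m_l.
|L| − L_z,max = (√42 − 6)ℏ ≈ 0.4807ℏ.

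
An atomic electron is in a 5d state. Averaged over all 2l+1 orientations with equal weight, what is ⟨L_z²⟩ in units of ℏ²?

5d means n = 5, l = 2.
The allowed m_l values are -2, -1, 0, 1, 2.
⟨L_z²⟩ = ℏ²·l(l+1)/3 = 2ℏ².

⟨L_z²⟩ = 2 ℏ²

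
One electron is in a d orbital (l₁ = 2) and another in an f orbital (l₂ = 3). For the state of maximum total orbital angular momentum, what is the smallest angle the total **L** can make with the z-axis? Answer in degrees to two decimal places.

The total orbital quantum number L ranges from |l₁ − l₂| to l₁ + l₂ in integer steps.
So L can be 1, 2, 3, 4, 5.
The maximum is L = 5, with |L_tot| = ℏ√(5·6) = √30 ℏ.
The minimum angle with z is arccos(5/√30) ≈ 24.09°.

θ_min ≈ 24.09°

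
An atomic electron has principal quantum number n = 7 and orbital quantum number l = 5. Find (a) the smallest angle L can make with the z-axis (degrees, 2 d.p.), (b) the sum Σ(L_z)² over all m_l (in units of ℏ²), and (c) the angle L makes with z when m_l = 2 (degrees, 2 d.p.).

cos θ_min = 5/√30, so θ_min ≈ 24.09°.
Σ m_l² = 110, so Σ(L_z)² = 110 ℏ².
For m_l = 2: cos θ = 2/√30, θ ≈ 68.58°.

θ_min ≈ 24.09°; Σ(L_z)² = 110 ℏ²; θ(m_l=2) ≈ 68.58°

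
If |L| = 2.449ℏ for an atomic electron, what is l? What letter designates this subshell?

l = 2 (d orbital)

Since |L|² = l(l+1)ℏ², l(l+1) = 6.
l² + l − 6 = 0 ⇒ l = 2.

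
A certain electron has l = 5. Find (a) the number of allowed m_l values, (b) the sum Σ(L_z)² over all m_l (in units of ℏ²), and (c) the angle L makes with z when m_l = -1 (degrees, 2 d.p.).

11 values; Σ(L_z)² = 110 ℏ²; θ(m_l=-1) ≈ 100.52°

There are 2l+1 = 11 values of m_l.
Σ m_l² = 110, so Σ(L_z)² = 110 ℏ².
For m_l = -1: cos θ = -1/√30, θ ≈ 100.52°.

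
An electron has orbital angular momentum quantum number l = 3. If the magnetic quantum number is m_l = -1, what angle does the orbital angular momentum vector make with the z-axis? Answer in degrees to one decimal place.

|L|² = l(l+1)ℏ² = 12ℏ², so |L| = 2√3 ℏ.
L_z = m_l ℏ = −1ℏ.
cos θ = L_z/|L| = -1/√12, so θ ≈ 106.8°.

θ ≈ 106.8°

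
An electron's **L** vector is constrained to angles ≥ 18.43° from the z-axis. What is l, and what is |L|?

l = 9, |L| = 3√10 ℏ ≈ 9.487ℏ

cos θ_min = l/√(l(l+1)) = √(l/(l+1)), so l/(l+1) = cos²(18.43°) = 0.9001.
l = cos²θ/sin²θ ≈ 9.
Then |L| = ℏ√(9·10) = 3√10 ℏ.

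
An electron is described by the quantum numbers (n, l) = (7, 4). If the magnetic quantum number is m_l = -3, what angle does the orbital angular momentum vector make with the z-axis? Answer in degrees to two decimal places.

θ ≈ 132.13°

|L| = ℏ√(l(l+1)) = 2√5 ℏ.
L_z = m_l ℏ = −3ℏ.
cos θ = L_z/|L| = -3/√20, so θ ≈ 132.13°.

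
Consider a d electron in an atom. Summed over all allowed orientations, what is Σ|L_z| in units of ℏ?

For a d orbital, l = 2.
The allowed m_l values are -2, -1, 0, 1, 2.
Σ|m_l| = 2(1+2+…+2) = 6.

Σ|L_z| = 6 ℏ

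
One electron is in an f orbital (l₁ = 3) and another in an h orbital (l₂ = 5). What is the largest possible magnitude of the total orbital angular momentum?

|L_tot|_max = 6√2 ℏ ≈ 8.485ℏ

L runs from |3 − 5| = 2 to 3 + 5 = 8.
So L can be 2, 3, 4, 5, 6, 7, 8.
The largest magnitude corresponds to L = 8: |L_tot| = ℏ√(8·9) = 6√2 ℏ.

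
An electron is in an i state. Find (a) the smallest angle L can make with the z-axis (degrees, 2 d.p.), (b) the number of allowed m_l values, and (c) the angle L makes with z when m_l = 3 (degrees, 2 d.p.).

For an i orbital, l = 6.
cos θ_min = 6/√42, so θ_min ≈ 22.21°.
There are 2l+1 = 13 values of m_l.
For m_l = 3: cos θ = 3/√42, θ ≈ 62.42°.

θ_min ≈ 22.21°; 13 values; θ(m_l=3) ≈ 62.42°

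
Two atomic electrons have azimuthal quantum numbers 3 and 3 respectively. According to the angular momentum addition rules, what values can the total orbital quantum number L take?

L = 0, 1, 2, 3, 4, 5, 6

The total orbital quantum number L ranges from |l₁ − l₂| to l₁ + l₂ in integer steps.
L ∈ {0, 1, 2, 3, 4, 5, 6}.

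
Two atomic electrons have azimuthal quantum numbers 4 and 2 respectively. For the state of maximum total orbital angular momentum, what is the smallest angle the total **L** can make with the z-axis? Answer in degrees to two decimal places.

The total orbital quantum number L ranges from |l₁ − l₂| to l₁ + l₂ in integer steps.
So L can be 2, 3, 4, 5, 6.
The maximum is L = 6, with |L_tot| = ℏ√(6·7) = √42 ℏ.
The minimum angle with z is arccos(6/√42) ≈ 22.21°.

θ_min ≈ 22.21°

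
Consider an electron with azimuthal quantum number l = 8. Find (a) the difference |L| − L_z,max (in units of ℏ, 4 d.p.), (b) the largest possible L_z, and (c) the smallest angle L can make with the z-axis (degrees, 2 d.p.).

|L| − L_z,max = (6√2 − 8)ℏ ≈ 0.4853ℏ.
L_z,max = lℏ = 8ℏ.
cos θ_min = 8/√72, so θ_min ≈ 19.47°.

|L|−L_z,max ≈ 0.4853ℏ; L_z,max = 8ℏ; θ_min ≈ 19.47°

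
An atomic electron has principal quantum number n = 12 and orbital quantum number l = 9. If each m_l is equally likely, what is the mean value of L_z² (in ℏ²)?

m_l ∈ {-9, -8, -7, -6, -5, -4, -3, -2, -1, 0, 1, 2, 3, 4, 5, 6, 7, 8, 9}.
⟨L_z²⟩ = ℏ²·(Σ m_l²)/(2l+1) = ℏ²·570/19 = 30ℏ².

⟨L_z²⟩ = 30 ℏ²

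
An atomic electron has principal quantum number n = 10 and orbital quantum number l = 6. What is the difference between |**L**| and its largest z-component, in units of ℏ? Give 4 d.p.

|L| = √42 ℏ ≈ 6.4807ℏ, while L_z,max = lℏ = 6ℏ.
The difference is (√42 − 6)ℏ ≈ 0.4807ℏ.

|L| − L_z,max ≈ 0.4807ℏ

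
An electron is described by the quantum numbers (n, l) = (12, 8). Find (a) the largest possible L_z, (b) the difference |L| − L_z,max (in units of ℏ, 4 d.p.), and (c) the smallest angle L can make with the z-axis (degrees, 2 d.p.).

L_z,max = lℏ = 8ℏ.
|L| − L_z,max = (6√2 − 8)ℏ ≈ 0.4853ℏ.
cos θ_min = 8/√72, so θ_min ≈ 19.47°.

L_z,max = 8ℏ; |L|−L_z,max ≈ 0.4853ℏ; θ_min ≈ 19.47°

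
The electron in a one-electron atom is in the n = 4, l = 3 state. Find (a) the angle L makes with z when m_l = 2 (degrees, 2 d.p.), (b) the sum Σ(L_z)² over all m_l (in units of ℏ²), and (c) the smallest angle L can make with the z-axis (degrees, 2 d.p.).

For m_l = 2: cos θ = 2/√12, θ ≈ 54.74°.
Σ m_l² = 28, so Σ(L_z)² = 28 ℏ².
cos θ_min = 3/√12, so θ_min ≈ 30.00°.

θ(m_l=2) ≈ 54.74°; Σ(L_z)² = 28 ℏ²; θ_min ≈ 30.00°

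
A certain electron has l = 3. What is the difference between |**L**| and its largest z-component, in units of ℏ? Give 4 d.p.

|L| = 2√3 ℏ ≈ 3.4641ℏ, while L_z,max = lℏ = 3ℏ.
The difference is (2√3 − 3)ℏ ≈ 0.4641ℏ.

|L| − L_z,max ≈ 0.4641ℏ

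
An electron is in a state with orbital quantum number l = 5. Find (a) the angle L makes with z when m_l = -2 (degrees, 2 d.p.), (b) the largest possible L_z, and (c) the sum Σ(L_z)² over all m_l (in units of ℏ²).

For m_l = -2: cos θ = -2/√30, θ ≈ 111.42°.
L_z,max = lℏ = 5ℏ.
Σ m_l² = 110, so Σ(L_z)² = 110 ℏ².

θ(m_l=-2) ≈ 111.42°; L_z,max = 5ℏ; Σ(L_z)² = 110 ℏ²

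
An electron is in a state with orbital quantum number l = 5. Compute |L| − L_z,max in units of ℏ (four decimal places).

|L| = √30 ℏ ≈ 5.4772ℏ, while L_z,max = lℏ = 5ℏ.
The difference is (√30 − 5)ℏ ≈ 0.4772ℏ.

|L| − L_z,max ≈ 0.4772ℏ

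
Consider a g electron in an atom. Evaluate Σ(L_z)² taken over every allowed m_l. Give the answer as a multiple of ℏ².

Σ(L_z)² = 60 ℏ²

For a g orbital, l = 4.
The allowed m_l values are -4, -3, -2, -1, 0, 1, 2, 3, 4.
Σ m_l² = l(l+1)(2l+1)/3 = 4·5·9/3 = 60.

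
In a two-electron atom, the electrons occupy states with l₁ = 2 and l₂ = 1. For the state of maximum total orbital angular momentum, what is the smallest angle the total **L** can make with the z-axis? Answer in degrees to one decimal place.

By the triangle rule, |l₁ − l₂| ≤ L ≤ l₁ + l₂.
So L can be 1, 2, 3.
The maximum is L = 3, with |L_tot| = ℏ√(3·4) = 2√3 ℏ.
The minimum angle with z is arccos(3/√12) ≈ 30.0°.

θ_min ≈ 30.0°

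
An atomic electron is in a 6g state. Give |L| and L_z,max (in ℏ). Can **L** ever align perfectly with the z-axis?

No: L_z,max = 4ℏ < |L| = 2√5 ℏ ≈ 4.472ℏ

6g means n = 6, l = 4.
|L| = 2√5 ℏ ≈ 4.4721ℏ, while L_z,max = lℏ = 4ℏ.
Since |L| > L_z,max, the vector can never point exactly along z; the closest it comes is θ_min = arccos(4/√20) ≈ 26.6°.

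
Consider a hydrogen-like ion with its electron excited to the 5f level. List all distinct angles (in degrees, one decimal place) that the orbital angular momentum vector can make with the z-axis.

θ ∈ {30.0°, 54.7°, 73.2°, 90.0°, 106.8°, 125.3°, 150.0°}

The 5f level has l = 3.
|L|² = l(l+1)ℏ² = 12ℏ², so |L| = 2√3 ℏ.
cos θ = m_l/√12 for each m_l ∈ {-3, -2, -1, 0, 1, 2, 3}.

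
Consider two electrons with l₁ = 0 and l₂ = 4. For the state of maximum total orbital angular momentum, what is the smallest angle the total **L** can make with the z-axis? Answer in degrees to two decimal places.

By the triangle rule, |l₁ − l₂| ≤ L ≤ l₁ + l₂.
Allowed values: L = 4.
The maximum is L = 4, with |L_tot| = ℏ√(4·5) = 2√5 ℏ.
The minimum angle with z is arccos(4/√20) ≈ 26.57°.

θ_min ≈ 26.57°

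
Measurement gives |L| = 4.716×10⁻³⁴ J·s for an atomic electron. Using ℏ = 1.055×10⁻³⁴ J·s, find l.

|L|/ℏ = (4.716×10⁻³⁴)/(1.055×10⁻³⁴) ≈ 4.470.
l(l+1) ≈ 4.470² ≈ 19.98, so l = 4.

l = 4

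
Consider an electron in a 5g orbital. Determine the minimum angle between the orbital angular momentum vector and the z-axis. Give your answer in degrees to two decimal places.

θ_min ≈ 26.57°

5g means n = 5, l = 4.
|L| = √(l(l+1)) ℏ = 2√5 ℏ.
The smallest angle corresponds to the largest L_z, i.e. m_l = l = 4, giving L_z = 4ℏ.
cos θ_min = 4/√20, so θ_min ≈ 26.57°.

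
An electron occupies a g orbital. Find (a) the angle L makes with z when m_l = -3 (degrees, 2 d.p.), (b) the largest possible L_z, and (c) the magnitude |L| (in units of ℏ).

θ(m_l=-3) ≈ 132.13°; L_z,max = 4ℏ; |L| = 2√5 ℏ ≈ 4.472ℏ

The letter g corresponds to l = 4.
For m_l = -3: cos θ = -3/√20, θ ≈ 132.13°.
L_z,max = lℏ = 4ℏ.
|L| = ℏ√(4·5) = 2√5 ℏ ≈ 4.472ℏ.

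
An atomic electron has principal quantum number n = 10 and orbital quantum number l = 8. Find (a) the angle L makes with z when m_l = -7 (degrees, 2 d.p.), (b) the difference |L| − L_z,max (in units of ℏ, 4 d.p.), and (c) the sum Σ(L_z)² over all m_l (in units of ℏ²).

For m_l = -7: cos θ = -7/√72, θ ≈ 145.58°.
|L| − L_z,max = (6√2 − 8)ℏ ≈ 0.4853ℏ.
Σ m_l² = 408, so Σ(L_z)² = 408 ℏ².

θ(m_l=-7) ≈ 145.58°; |L|−L_z,max ≈ 0.4853ℏ; Σ(L_z)² = 408 ℏ²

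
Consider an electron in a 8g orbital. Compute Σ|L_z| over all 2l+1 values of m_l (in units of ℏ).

Σ|L_z| = 20 ℏ

The 8g subshell has l = 4.
The allowed m_l values are -4, -3, -2, -1, 0, 1, 2, 3, 4.
Σ|m_l| = 2(1+2+…+4) = 20.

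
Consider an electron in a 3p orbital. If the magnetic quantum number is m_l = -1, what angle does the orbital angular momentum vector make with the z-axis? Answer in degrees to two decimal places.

θ ≈ 135.00°

3p means n = 3, l = 1.
|L| = ℏ√(l(l+1)) = √2 ℏ.
L_z = m_l ℏ = −1ℏ.
cos θ = L_z/|L| = -1/√2, so θ ≈ 135.00°.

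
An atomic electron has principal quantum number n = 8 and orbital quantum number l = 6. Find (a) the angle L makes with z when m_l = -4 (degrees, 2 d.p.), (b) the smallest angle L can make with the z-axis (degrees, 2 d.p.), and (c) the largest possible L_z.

For m_l = -4: cos θ = -4/√42, θ ≈ 128.11°.
cos θ_min = 6/√42, so θ_min ≈ 22.21°.
L_z,max = lℏ = 6ℏ.

θ(m_l=-4) ≈ 128.11°; θ_min ≈ 22.21°; L_z,max = 6ℏ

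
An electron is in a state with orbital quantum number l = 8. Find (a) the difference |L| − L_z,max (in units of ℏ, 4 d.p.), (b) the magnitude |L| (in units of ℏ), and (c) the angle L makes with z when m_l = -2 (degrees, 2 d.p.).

|L| − L_z,max = (6√2 − 8)ℏ ≈ 0.4853ℏ.
|L| = ℏ√(8·9) = 6√2 ℏ ≈ 8.485ℏ.
For m_l = -2: cos θ = -2/√72, θ ≈ 103.63°.

|L|−L_z,max ≈ 0.4853ℏ; |L| = 6√2 ℏ ≈ 8.485ℏ; θ(m_l=-2) ≈ 103.63°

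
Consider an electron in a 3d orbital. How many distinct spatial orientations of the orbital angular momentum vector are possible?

3d means n = 3, l = 2.
The number of m_l values is 2l + 1 = 2·2 + 1 = 5.

5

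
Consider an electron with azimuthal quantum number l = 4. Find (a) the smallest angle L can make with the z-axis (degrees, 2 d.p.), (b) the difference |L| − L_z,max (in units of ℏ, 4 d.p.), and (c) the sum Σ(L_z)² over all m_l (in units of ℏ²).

cos θ_min = 4/√20, so θ_min ≈ 26.57°.
|L| − L_z,max = (2√5 − 4)ℏ ≈ 0.4721ℏ.
Σ m_l² = 60, so Σ(L_z)² = 60 ℏ².

θ_min ≈ 26.57°; |L|−L_z,max ≈ 0.4721ℏ; Σ(L_z)² = 60 ℏ²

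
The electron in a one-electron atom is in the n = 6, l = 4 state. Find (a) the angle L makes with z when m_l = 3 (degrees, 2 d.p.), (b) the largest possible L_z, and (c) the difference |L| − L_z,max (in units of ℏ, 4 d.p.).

θ(m_l=3) ≈ 47.87°; L_z,max = 4ℏ; |L|−L_z,max ≈ 0.4721ℏ

For m_l = 3: cos θ = 3/√20, θ ≈ 47.87°.
L_z,max = lℏ = 4ℏ.
|L| − L_z,max = (2√5 − 4)ℏ ≈ 0.4721ℏ.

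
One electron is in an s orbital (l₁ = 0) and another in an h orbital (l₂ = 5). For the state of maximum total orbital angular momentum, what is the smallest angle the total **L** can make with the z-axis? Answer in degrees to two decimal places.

θ_min ≈ 24.09°

Angular momentum addition gives L = |l₁ − l₂|, …, l₁ + l₂.
So L can be 5.
The maximum is L = 5, with |L_tot| = ℏ√(5·6) = √30 ℏ.
The minimum angle with z is arccos(5/√30) ≈ 24.09°.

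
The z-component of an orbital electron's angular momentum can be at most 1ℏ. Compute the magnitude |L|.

|L| = √2 ℏ ≈ 1.414ℏ

Since max m_l = l, l = 1.
|L| = √(l(l+1)) ℏ = √2 ℏ.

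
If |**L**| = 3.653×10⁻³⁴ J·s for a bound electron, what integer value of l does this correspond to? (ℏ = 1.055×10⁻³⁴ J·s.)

Dividing by ℏ: |L|/ℏ ≈ 3.463.
Set l(l+1) = 11.99; the integer solution is l = 3.

l = 3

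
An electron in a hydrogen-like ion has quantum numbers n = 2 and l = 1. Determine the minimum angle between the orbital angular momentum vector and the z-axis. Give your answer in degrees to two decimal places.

θ_min ≈ 45.00°

|L|² = l(l+1)ℏ² = 2ℏ², so |L| = √2 ℏ.
The smallest angle corresponds to the largest L_z, i.e. m_l = l = 1, giving L_z = 1ℏ.
cos θ_min = 1/√2, so θ_min ≈ 45.00°.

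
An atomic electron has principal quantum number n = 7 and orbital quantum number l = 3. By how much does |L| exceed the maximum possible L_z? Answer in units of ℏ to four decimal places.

|L| = 2√3 ℏ ≈ 3.4641ℏ, while L_z,max = lℏ = 3ℏ.
The difference is (2√3 − 3)ℏ ≈ 0.4641ℏ.

|L| − L_z,max ≈ 0.4641ℏ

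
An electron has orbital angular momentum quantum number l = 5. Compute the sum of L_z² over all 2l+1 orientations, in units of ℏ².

Σ(L_z)² = 110 ℏ²

m_l runs from −5 to 5, i.e. {-5, -4, -3, -2, -1, 0, 1, 2, 3, 4, 5}.
Summing m² from −5 to 5: Σ m_l² = 110.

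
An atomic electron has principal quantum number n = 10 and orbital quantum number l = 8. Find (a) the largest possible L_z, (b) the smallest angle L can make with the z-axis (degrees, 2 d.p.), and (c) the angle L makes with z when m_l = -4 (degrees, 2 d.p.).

L_z,max = lℏ = 8ℏ.
cos θ_min = 8/√72, so θ_min ≈ 19.47°.
For m_l = -4: cos θ = -4/√72, θ ≈ 118.13°.

L_z,max = 8ℏ; θ_min ≈ 19.47°; θ(m_l=-4) ≈ 118.13°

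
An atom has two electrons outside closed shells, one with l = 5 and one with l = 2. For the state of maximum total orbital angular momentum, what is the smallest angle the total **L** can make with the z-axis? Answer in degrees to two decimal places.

θ_min ≈ 20.70°

The total orbital quantum number L ranges from |l₁ − l₂| to l₁ + l₂ in integer steps.
L ∈ {3, 4, 5, 6, 7}.
The maximum is L = 7, with |L_tot| = ℏ√(7·8) = 2√14 ℏ.
The minimum angle with z is arccos(7/√56) ≈ 20.70°.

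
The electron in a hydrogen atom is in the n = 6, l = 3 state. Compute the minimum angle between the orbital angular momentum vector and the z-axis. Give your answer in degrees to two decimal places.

θ_min ≈ 30.00°

|L|² = l(l+1)ℏ² = 12ℏ², so |L| = 2√3 ℏ.
The smallest angle corresponds to the largest L_z, i.e. m_l = l = 3, giving L_z = 3ℏ.
cos θ_min = 3/√12, so θ_min ≈ 30.00°.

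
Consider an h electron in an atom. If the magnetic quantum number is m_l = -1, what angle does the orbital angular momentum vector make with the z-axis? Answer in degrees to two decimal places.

For an h orbital, l = 5.
|L| = ℏ√(l(l+1)) = √30 ℏ.
L_z = m_l ℏ = −1ℏ.
cos θ = L_z/|L| = -1/√30, so θ ≈ 100.52°.

θ ≈ 100.52°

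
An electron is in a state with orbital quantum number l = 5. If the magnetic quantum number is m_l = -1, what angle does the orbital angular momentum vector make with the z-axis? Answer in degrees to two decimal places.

|L| = ℏ√(l(l+1)) = √30 ℏ.
L_z = m_l ℏ = −1ℏ.
cos θ = L_z/|L| = -1/√30, so θ ≈ 100.52°.

θ ≈ 100.52°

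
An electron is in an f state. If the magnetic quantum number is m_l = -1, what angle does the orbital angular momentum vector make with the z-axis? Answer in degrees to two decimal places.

θ ≈ 106.78°

The letter f corresponds to l = 3.
|L| = √(l(l+1)) ℏ = 2√3 ℏ.
L_z = m_l ℏ = −1ℏ.
cos θ = L_z/|L| = -1/√12, so θ ≈ 106.78°.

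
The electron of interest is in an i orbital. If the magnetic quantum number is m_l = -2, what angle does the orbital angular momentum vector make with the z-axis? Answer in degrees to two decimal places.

I corresponds to l = 6.
|L| = ℏ√(l(l+1)) = √42 ℏ.
L_z = m_l ℏ = −2ℏ.
cos θ = L_z/|L| = -2/√42, so θ ≈ 107.98°.

θ ≈ 107.98°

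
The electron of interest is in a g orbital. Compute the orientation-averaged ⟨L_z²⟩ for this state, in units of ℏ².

⟨L_z²⟩ = 6.667 ℏ²

The letter g corresponds to l = 4.
m_l ∈ {-4, -3, -2, -1, 0, 1, 2, 3, 4}.
⟨L_z²⟩ = ℏ²·(Σ m_l²)/(2l+1) = ℏ²·60/9 = 6.667ℏ².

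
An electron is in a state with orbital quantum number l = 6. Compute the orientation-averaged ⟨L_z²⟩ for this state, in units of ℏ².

m_l ∈ {-6, -5, -4, -3, -2, -1, 0, 1, 2, 3, 4, 5, 6}.
⟨L_z²⟩ = ℏ²·(Σ m_l²)/(2l+1) = ℏ²·182/13 = 14ℏ².

⟨L_z²⟩ = 14 ℏ²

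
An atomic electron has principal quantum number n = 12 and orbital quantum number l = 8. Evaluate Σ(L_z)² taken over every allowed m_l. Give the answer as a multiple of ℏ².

m_l runs from −8 to 8, i.e. {-8, -7, -6, -5, -4, -3, -2, -1, 0, 1, 2, 3, 4, 5, 6, 7, 8}.
Σ m_l² = l(l+1)(2l+1)/3 = 8·9·17/3 = 408.

Σ(L_z)² = 408 ℏ²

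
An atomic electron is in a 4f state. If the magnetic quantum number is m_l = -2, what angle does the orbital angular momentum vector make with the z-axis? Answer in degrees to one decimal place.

For 4f, l = 3.
|L|² = l(l+1)ℏ² = 12ℏ², so |L| = 2√3 ℏ.
L_z = m_l ℏ = −2ℏ.
cos θ = L_z/|L| = -2/√12, so θ ≈ 125.3°.

θ ≈ 125.3°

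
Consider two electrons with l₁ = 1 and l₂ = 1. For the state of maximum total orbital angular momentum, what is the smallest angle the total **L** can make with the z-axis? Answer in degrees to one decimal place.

The total orbital quantum number L ranges from |l₁ − l₂| to l₁ + l₂ in integer steps.
L ∈ {0, 1, 2}.
The maximum is L = 2, with |L_tot| = ℏ√(2·3) = √6 ℏ.
The minimum angle with z is arccos(2/√6) ≈ 35.3°.

θ_min ≈ 35.3°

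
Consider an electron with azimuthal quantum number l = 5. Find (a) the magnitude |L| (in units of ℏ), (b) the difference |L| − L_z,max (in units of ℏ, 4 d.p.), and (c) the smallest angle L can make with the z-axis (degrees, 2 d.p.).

|L| = ℏ√(5·6) = √30 ℏ ≈ 5.477ℏ.
|L| − L_z,max = (√30 − 5)ℏ ≈ 0.4772ℏ.
cos θ_min = 5/√30, so θ_min ≈ 24.09°.

|L| = √30 ℏ ≈ 5.477ℏ; |L|−L_z,max ≈ 0.4772ℏ; θ_min ≈ 24.09°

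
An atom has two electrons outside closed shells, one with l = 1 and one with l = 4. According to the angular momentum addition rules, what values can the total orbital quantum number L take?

L = 3, 4, 5

L runs from |1 − 4| = 3 to 1 + 4 = 5.
So L can be 3, 4, 5.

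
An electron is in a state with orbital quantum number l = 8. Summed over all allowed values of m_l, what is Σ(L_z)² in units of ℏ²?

m_l ∈ {-8, -7, -6, -5, -4, -3, -2, -1, 0, 1, 2, 3, 4, 5, 6, 7, 8}.
Σ m_l² = 2·(1 + 4 + 9 + 16 + 25 + 36 + 49 + 64) = 408.

Σ(L_z)² = 408 ℏ²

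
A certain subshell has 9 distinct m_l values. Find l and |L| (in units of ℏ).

l = 4, |L| = 2√5 ℏ ≈ 4.472ℏ

9 = 2l + 1, so l = (9−1)/2 = 4.
|L| = ℏ√(l(l+1)) = ℏ√(4·5) = 2√5 ℏ.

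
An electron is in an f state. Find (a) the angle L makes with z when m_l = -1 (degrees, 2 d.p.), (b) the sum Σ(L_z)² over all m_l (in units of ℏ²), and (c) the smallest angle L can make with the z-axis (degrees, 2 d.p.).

An f state has l = 3.
For m_l = -1: cos θ = -1/√12, θ ≈ 106.78°.
Σ m_l² = 28, so Σ(L_z)² = 28 ℏ².
cos θ_min = 3/√12, so θ_min ≈ 30.00°.

θ(m_l=-1) ≈ 106.78°; Σ(L_z)² = 28 ℏ²; θ_min ≈ 30.00°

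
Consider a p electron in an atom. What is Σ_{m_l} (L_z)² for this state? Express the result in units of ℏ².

For a p orbital, l = 1.
m_l runs from −1 to 1, i.e. {-1, 0, 1}.
Summing m² from −1 to 1: Σ m_l² = 2.

Σ(L_z)² = 2 ℏ²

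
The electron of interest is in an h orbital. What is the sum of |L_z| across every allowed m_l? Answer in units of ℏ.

Σ|L_z| = 30 ℏ

The letter h corresponds to l = 5.
The allowed m_l values are -5, -4, -3, -2, -1, 0, 1, 2, 3, 4, 5.
Σ|m_l| = 2·5(5+1)/2 = 30.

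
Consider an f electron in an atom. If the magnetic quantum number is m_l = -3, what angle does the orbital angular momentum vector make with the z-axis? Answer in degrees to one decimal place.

For an f orbital, l = 3.
|L|² = l(l+1)ℏ² = 12ℏ², so |L| = 2√3 ℏ.
L_z = m_l ℏ = −3ℏ.
cos θ = L_z/|L| = -3/√12, so θ ≈ 150.0°.

θ ≈ 150.0°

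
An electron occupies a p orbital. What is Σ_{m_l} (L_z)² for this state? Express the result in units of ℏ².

Σ(L_z)² = 2 ℏ²

The letter p corresponds to l = 1.
The allowed m_l values are -1, 0, 1.
Summing m² from −1 to 1: Σ m_l² = 2.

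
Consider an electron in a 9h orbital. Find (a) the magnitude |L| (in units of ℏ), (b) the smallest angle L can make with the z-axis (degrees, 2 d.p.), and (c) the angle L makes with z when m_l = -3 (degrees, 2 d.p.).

|L| = √30 ℏ ≈ 5.477ℏ; θ_min ≈ 24.09°; θ(m_l=-3) ≈ 123.21°

The 9h subshell has l = 5.
|L| = ℏ√(5·6) = √30 ℏ ≈ 5.477ℏ.
cos θ_min = 5/√30, so θ_min ≈ 24.09°.
For m_l = -3: cos θ = -3/√30, θ ≈ 123.21°.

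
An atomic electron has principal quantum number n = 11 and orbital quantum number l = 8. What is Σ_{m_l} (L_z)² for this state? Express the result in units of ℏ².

Σ(L_z)² = 408 ℏ²

The allowed m_l values are -8, -7, -6, -5, -4, -3, -2, -1, 0, 1, 2, 3, 4, 5, 6, 7, 8.
Σ m_l² = 2·(1 + 4 + 9 + 16 + 25 + 36 + 49 + 64) = 408.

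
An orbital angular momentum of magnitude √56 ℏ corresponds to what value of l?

|L| = ℏ√(l(l+1)), so l(l+1) = 56.
The positive root is l = 7.

l = 7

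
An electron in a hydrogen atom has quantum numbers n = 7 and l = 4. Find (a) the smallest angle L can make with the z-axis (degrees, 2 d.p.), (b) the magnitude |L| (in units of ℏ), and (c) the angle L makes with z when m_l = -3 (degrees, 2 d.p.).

θ_min ≈ 26.57°; |L| = 2√5 ℏ ≈ 4.472ℏ; θ(m_l=-3) ≈ 132.13°

cos θ_min = 4/√20, so θ_min ≈ 26.57°.
|L| = ℏ√(4·5) = 2√5 ℏ ≈ 4.472ℏ.
For m_l = -3: cos θ = -3/√20, θ ≈ 132.13°.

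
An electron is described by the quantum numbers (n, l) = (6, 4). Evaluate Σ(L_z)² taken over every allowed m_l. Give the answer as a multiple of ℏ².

The allowed m_l values are -4, -3, -2, -1, 0, 1, 2, 3, 4.
Summing m² from −4 to 4: Σ m_l² = 60.

Σ(L_z)² = 60 ℏ²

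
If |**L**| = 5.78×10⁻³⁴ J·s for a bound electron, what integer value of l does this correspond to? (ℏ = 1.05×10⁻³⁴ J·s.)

l = 5

|L|/ℏ = (5.78×10⁻³⁴)/(1.05×10⁻³⁴) ≈ 5.505.
l(l+1) ≈ 5.505² ≈ 30.30, so l = 5.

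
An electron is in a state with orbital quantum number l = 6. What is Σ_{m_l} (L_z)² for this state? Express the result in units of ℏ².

Σ(L_z)² = 182 ℏ²

m_l runs from −6 to 6, i.e. {-6, -5, -4, -3, -2, -1, 0, 1, 2, 3, 4, 5, 6}.
Summing m² from −6 to 6: Σ m_l² = 182.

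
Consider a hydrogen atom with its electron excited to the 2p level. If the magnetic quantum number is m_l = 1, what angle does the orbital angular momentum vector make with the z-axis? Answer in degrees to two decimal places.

The 2p level has l = 1.
|L|² = l(l+1)ℏ² = 2ℏ², so |L| = √2 ℏ.
L_z = m_l ℏ = 1ℏ.
cos θ = L_z/|L| = 1/√2, so θ ≈ 45.00°.

θ ≈ 45.00°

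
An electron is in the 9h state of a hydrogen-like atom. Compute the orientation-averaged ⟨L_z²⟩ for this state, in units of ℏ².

9h means n = 9, l = 5.
m_l ∈ {-5, -4, -3, -2, -1, 0, 1, 2, 3, 4, 5}.
⟨L_z²⟩ = ℏ²·(Σ m_l²)/(2l+1) = ℏ²·110/11 = 10ℏ².

⟨L_z²⟩ = 10 ℏ²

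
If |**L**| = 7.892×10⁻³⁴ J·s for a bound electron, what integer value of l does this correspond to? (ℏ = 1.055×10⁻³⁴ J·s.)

Dividing by ℏ: |L|/ℏ ≈ 7.481.
Set l(l+1) = 55.96; the integer solution is l = 7.

l = 7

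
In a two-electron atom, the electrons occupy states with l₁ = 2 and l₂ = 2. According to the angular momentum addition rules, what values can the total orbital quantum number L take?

Angular momentum addition gives L = |l₁ − l₂|, …, l₁ + l₂.
L ∈ {0, 1, 2, 3, 4}.

L = 0, 1, 2, 3, 4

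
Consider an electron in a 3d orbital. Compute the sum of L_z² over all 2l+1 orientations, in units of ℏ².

For 3d, l = 2.
The allowed m_l values are -2, -1, 0, 1, 2.
Σ m_l² = l(l+1)(2l+1)/3 = 2·3·5/3 = 10.

Σ(L_z)² = 10 ℏ²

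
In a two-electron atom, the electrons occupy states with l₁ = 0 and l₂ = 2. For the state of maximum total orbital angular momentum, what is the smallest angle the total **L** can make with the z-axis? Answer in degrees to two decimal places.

L runs from |0 − 2| = 2 to 0 + 2 = 2.
L ∈ {2}.
The maximum is L = 2, with |L_tot| = ℏ√(2·3) = √6 ℏ.
The minimum angle with z is arccos(2/√6) ≈ 35.26°.

θ_min ≈ 35.26°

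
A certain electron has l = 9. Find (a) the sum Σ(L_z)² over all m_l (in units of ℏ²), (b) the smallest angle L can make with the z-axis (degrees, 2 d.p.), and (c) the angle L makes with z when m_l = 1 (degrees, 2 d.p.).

Σ(L_z)² = 570 ℏ²; θ_min ≈ 18.43°; θ(m_l=1) ≈ 83.95°

Σ m_l² = 570, so Σ(L_z)² = 570 ℏ².
cos θ_min = 9/√90, so θ_min ≈ 18.43°.
For m_l = 1: cos θ = 1/√90, θ ≈ 83.95°.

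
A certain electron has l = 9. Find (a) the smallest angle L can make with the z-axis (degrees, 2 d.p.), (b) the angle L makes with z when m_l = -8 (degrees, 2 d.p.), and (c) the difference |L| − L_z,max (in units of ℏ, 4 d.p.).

cos θ_min = 9/√90, so θ_min ≈ 18.43°.
For m_l = -8: cos θ = -8/√90, θ ≈ 147.49°.
|L| − L_z,max = (3√10 − 9)ℏ ≈ 0.4868ℏ.

θ_min ≈ 18.43°; θ(m_l=-8) ≈ 147.49°; |L|−L_z,max ≈ 0.4868ℏ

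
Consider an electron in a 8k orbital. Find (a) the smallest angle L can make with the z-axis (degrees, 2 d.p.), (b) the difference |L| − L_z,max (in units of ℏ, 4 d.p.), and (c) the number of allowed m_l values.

The 8k subshell has l = 7.
cos θ_min = 7/√56, so θ_min ≈ 20.70°.
|L| − L_z,max = (2√14 − 7)ℏ ≈ 0.4833ℏ.
There are 2l+1 = 15 values of m_l.

θ_min ≈ 20.70°; |L|−L_z,max ≈ 0.4833ℏ; 15 values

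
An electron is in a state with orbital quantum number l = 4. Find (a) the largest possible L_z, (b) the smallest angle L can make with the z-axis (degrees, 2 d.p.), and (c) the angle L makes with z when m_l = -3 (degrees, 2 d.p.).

L_z,max = 4ℏ; θ_min ≈ 26.57°; θ(m_l=-3) ≈ 132.13°

L_z,max = lℏ = 4ℏ.
cos θ_min = 4/√20, so θ_min ≈ 26.57°.
For m_l = -3: cos θ = -3/√20, θ ≈ 132.13°.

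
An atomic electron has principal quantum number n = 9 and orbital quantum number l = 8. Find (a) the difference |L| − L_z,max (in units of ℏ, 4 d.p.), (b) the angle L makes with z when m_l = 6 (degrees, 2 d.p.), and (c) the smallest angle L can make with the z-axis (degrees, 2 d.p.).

|L| − L_z,max = (6√2 − 8)ℏ ≈ 0.4853ℏ.
For m_l = 6: cos θ = 6/√72, θ ≈ 45.00°.
cos θ_min = 8/√72, so θ_min ≈ 19.47°.

|L|−L_z,max ≈ 0.4853ℏ; θ(m_l=6) ≈ 45.00°; θ_min ≈ 19.47°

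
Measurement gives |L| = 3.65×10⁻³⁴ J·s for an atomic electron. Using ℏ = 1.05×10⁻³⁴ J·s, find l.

Dividing by ℏ: |L|/ℏ ≈ 3.476.
l(l+1) ≈ 3.476² ≈ 12.08, so l = 3.

l = 3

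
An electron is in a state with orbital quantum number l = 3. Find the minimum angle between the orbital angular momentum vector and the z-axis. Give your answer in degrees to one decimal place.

|L| = ℏ√(l(l+1)) = 2√3 ℏ.
The smallest angle corresponds to the largest L_z, i.e. m_l = l = 3, giving L_z = 3ℏ.
cos θ_min = 3/√12, so θ_min ≈ 30.0°.

θ_min ≈ 30.0°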